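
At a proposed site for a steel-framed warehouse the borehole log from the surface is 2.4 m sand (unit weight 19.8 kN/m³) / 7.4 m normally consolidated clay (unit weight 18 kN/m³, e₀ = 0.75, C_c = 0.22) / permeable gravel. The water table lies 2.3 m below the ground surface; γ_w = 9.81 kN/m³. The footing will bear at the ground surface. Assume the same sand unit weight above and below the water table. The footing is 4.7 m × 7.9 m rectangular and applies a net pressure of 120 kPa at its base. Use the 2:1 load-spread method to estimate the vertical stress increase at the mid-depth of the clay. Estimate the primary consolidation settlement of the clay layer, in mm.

Mid-depth of clay below the ground surface: z = 2.4 + 7.4/2 = 6.1 m.
Total vertical stress at mid-clay: σ_v = 19.8×2.4 + 18×3.7 = 114.12 kPa.
Pore pressure: u = 9.81×(6.1 − 2.3) = 37.278 kPa.
Initial effective stress: σ'_0 = σ_v − u = 114.12 − 37.278 = 76.842 kPa.
Stress increase at mid-clay by the 2:1 spreading method:
Δσ = qBL/((B+z)(L+z)) = 120×4.7×7.9/((4.7+6.1)(7.9+6.1)) = 29.468 kPa
Final effective stress: σ'_f = σ'_0 + Δσ = 76.842 + 29.468 = 106.31 kPa.
Normally consolidated clay, so the full stress increment lies on the virgin compression line:
S_c = C_c·H/(1+e₀)·log₁₀(σ'_f/σ'_0) = 0.22×7.4/(1+0.75)×log₁₀(106.31/76.842)
    = 0.93029 × 0.14098 = 0.1312 m

S_c ≈ 131 mm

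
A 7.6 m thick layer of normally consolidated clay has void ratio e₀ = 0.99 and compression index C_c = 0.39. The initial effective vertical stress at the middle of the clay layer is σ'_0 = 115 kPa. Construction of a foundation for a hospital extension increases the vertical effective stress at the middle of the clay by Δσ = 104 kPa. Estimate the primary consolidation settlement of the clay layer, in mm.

Final effective stress: σ'_f = σ'_0 + Δσ = 115 + 104 = 219 kPa.
Normally consolidated clay, so the full stress increment lies on the virgin compression line:
S_c = C_c·H/(1+e₀)·log₁₀(σ'_f/σ'_0) = 0.39×7.6/(1+0.99)×log₁₀(219/115)
    = 1.4894 × 0.27975 = 0.4167 m

S_c ≈ 417 mm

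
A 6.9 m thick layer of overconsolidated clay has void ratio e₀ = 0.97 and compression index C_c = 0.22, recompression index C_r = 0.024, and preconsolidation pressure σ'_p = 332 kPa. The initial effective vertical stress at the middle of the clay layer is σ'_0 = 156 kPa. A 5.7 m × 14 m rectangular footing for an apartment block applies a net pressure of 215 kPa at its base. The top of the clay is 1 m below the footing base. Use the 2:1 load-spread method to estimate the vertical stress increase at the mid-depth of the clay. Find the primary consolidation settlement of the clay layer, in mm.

S_c ≈ 16.9 mm

Mid-depth of clay below the footing base: z = 1 + 6.9/2 = 4.45 m.
Stress increase at mid-clay by the 2:1 spreading method:
Δσ = qBL/((B+z)(L+z)) = 215×5.7×14/((5.7+4.45)(14+4.45)) = 91.618 kPa
Final effective stress: σ'_f = 156 + 91.618 = 247.62 kPa.
σ'_f = 247.62 ≤ σ'_p = 332 kPa, so the clay remains overconsolidated and only the recompression index applies:
S_c = C_r·H/(1+e₀)·log₁₀(σ'_f/σ'_0) = 0.024×6.9/1.97×log₁₀(247.62/156)
    = 0.08406 × 0.20066 = 0.01687 m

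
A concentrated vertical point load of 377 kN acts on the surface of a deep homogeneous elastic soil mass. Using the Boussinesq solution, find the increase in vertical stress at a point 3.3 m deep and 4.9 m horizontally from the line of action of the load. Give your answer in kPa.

Boussinesq vertical stress below a point load on an elastic half-space:
Δσ_z = 3P/(2πz²) · [1 + (r/z)²]^(−5/2)
r/z = 4.9/3.3 = 1.4848; [1+(r/z)²]^(−5/2) = 0.054388.
Δσ_z = 3×377/(2π×3.3²) × 0.054388 = 16.529 × 0.054388 = 0.899 kPa

Δσ_z ≈ 0.899 kPa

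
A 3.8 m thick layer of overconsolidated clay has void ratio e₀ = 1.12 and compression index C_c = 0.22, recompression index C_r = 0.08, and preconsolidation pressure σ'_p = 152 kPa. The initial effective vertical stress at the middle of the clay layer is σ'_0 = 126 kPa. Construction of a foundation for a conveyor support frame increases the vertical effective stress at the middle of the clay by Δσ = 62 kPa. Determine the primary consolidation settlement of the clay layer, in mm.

Final effective stress: σ'_f = 126 + 62 = 188 kPa.
σ'_f = 188 > σ'_p = 152 kPa, so the stress path crosses the preconsolidation pressure — recompression up to σ'_p, then virgin compression beyond:
S_c = H/(1+e₀)·[C_r·log₁₀(σ'_p/σ'_0) + C_c·log₁₀(σ'_f/σ'_p)]
    = 3.8/2.12 × [0.08×log₁₀(152/126) + 0.22×log₁₀(188/152)]
    = 1.7925 × [0.0065178 + 0.020309] = 0.04809 m

S_c ≈ 48.1 mm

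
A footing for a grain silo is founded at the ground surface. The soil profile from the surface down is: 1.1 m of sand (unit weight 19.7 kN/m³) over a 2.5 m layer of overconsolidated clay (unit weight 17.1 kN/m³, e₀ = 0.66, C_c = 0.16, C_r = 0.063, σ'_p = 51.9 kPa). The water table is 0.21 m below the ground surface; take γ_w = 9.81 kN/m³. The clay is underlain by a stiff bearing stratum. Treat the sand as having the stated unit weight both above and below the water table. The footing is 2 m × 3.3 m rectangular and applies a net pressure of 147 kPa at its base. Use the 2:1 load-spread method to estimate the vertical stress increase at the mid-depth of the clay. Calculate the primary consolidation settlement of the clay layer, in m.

S_c ≈ 0.0531 m

Mid-depth of clay below the ground surface: z = 1.1 + 2.5/2 = 2.35 m.
Total vertical stress at mid-clay: σ_v = 19.7×1.1 + 17.1×1.25 = 43.045 kPa.
Pore pressure: u = 9.81×(2.35 − 0.21) = 20.993 kPa.
Initial effective stress: σ'_0 = σ_v − u = 43.045 − 20.993 = 22.052 kPa.
Stress increase at mid-clay by the 2:1 spreading method:
Δσ = qBL/((B+z)(L+z)) = 147×2×3.3/((2+2.35)(3.3+2.35)) = 39.475 kPa
Final effective stress: σ'_f = 22.052 + 39.475 = 61.527 kPa.
σ'_f = 61.527 > σ'_p = 51.9 kPa, so the stress path crosses the preconsolidation pressure — recompression up to σ'_p, then virgin compression beyond:
S_c = H/(1+e₀)·[C_r·log₁₀(σ'_p/σ'_0) + C_c·log₁₀(σ'_f/σ'_p)]
    = 2.5/1.66 × [0.063×log₁₀(51.9/22.052) + 0.16×log₁₀(61.527/51.9)]
    = 1.506 × [0.023418 + 0.011824] = 0.05307 m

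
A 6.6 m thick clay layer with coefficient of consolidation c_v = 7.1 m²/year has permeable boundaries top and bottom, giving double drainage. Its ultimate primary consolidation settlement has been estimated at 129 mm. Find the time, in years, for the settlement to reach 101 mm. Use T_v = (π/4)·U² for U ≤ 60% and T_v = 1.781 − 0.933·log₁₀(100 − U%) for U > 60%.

Drainage path length: H_d = H/2 = 3.3 m (double drainage).
U = S(t)/S_ult = 101/129 = 0.7829.
U > 60%: T_v = 1.781 − 0.933·log₁₀(100 − 78.295) = 0.53398.
t = T_v·H_d²/c_v = 0.53398×3.3²/7.1 = 0.819 years.

t ≈ 0.819 years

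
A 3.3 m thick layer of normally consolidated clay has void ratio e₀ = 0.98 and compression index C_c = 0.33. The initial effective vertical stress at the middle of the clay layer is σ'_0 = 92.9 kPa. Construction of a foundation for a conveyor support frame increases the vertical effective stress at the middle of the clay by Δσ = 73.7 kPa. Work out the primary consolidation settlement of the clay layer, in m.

Final effective stress: σ'_f = σ'_0 + Δσ = 92.9 + 73.7 = 166.6 kPa.
Normally consolidated clay, so the full stress increment lies on the virgin compression line:
S_c = C_c·H/(1+e₀)·log₁₀(σ'_f/σ'_0) = 0.33×3.3/(1+0.98)×log₁₀(166.6/92.9)
    = 0.55 × 0.25366 = 0.1395 m

S_c ≈ 0.14 m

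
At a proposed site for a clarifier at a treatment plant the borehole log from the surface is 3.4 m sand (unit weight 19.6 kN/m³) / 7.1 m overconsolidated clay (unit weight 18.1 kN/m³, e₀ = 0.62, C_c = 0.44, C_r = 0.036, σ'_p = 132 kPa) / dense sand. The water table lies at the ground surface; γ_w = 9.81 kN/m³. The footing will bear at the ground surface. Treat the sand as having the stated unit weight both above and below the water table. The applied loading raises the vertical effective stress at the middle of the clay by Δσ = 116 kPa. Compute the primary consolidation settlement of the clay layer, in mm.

S_c ≈ 305 mm

Mid-depth of clay below the ground surface: z = 3.4 + 7.1/2 = 6.95 m.
Total vertical stress at mid-clay: σ_v = 19.6×3.4 + 18.1×3.55 = 130.89 kPa.
Pore pressure: u = 9.81×(6.95 − 0) = 68.18 kPa.
Initial effective stress: σ'_0 = σ_v − u = 130.89 − 68.18 = 62.71 kPa.
Final effective stress: σ'_f = 62.71 + 116 = 178.71 kPa.
σ'_f = 178.71 > σ'_p = 132 kPa, so the stress path crosses the preconsolidation pressure — recompression up to σ'_p, then virgin compression beyond:
S_c = H/(1+e₀)·[C_r·log₁₀(σ'_p/σ'_0) + C_c·log₁₀(σ'_f/σ'_p)]
    = 7.1/1.62 × [0.036×log₁₀(132/62.71) + 0.44×log₁₀(178.71/132)]
    = 4.3827 × [0.011637 + 0.057893] = 0.3047 m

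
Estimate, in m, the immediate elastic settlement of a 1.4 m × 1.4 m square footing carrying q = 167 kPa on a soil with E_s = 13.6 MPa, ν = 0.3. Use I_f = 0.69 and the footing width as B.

Immediate (elastic) settlement: S_e = q·B·(1−ν²)/E_s · I_f.
E_s = 13.6 MPa = 13600 kPa.
S_e = 167 × 1.4 × (1 − 0.3²) / 13600 × 0.69
    = 167 × 1.4 × 0.91 / 13600 × 0.69
    = 0.01079 m

S_e ≈ 0.0108 m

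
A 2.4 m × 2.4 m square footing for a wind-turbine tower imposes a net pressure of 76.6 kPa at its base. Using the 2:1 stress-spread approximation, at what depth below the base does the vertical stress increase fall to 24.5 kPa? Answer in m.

z ≈ 1.84 m

2:1 spreading — at depth z the loaded area has grown by z in each plan dimension:
qB²/(B+z)² = Δσ_z ⇒ z = B(√(q/Δσ_z) − 1) = 2.4×(√(76.6/24.5) − 1) = 1.844 m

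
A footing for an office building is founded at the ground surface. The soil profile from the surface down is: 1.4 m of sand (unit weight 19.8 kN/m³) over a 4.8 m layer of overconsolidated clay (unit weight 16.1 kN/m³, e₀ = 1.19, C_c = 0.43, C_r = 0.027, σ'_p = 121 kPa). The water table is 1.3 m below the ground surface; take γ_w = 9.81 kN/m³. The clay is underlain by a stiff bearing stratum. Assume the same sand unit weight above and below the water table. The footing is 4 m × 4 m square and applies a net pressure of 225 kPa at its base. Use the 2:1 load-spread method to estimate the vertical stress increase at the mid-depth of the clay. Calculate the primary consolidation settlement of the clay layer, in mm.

Mid-depth of clay below the ground surface: z = 1.4 + 4.8/2 = 3.8 m.
Total vertical stress at mid-clay: σ_v = 19.8×1.4 + 16.1×2.4 = 66.36 kPa.
Pore pressure: u = 9.81×(3.8 − 1.3) = 24.525 kPa.
Initial effective stress: σ'_0 = σ_v − u = 66.36 − 24.525 = 41.835 kPa.
Stress increase at mid-clay by the 2:1 spreading method:
Δσ = qBL/((B+z)(L+z)) = 225×4×4/((4+3.8)(4+3.8)) = 59.172 kPa
Final effective stress: σ'_f = 41.835 + 59.172 = 101.01 kPa.
σ'_f = 101.01 ≤ σ'_p = 121 kPa, so the clay remains overconsolidated and only the recompression index applies:
S_c = C_r·H/(1+e₀)·log₁₀(σ'_f/σ'_0) = 0.027×4.8/2.19×log₁₀(101.01/41.835)
    = 0.059179 × 0.38282 = 0.02265 m

S_c ≈ 22.7 mm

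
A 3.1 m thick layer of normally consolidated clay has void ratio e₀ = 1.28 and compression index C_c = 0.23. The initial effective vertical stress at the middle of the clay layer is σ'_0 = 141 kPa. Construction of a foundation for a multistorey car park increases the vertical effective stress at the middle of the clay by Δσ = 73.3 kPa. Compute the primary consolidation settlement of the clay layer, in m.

Final effective stress: σ'_f = σ'_0 + Δσ = 141 + 73.3 = 214.3 kPa.
Normally consolidated clay, so the full stress increment lies on the virgin compression line:
S_c = C_c·H/(1+e₀)·log₁₀(σ'_f/σ'_0) = 0.23×3.1/(1+1.28)×log₁₀(214.3/141)
    = 0.31272 × 0.1818 = 0.05685 m

S_c ≈ 0.0569 m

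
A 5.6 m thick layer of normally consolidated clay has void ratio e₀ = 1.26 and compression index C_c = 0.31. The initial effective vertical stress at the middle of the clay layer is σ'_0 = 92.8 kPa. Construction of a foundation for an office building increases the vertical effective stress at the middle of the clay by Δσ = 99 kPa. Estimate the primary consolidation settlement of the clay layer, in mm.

Final effective stress: σ'_f = σ'_0 + Δσ = 92.8 + 99 = 191.8 kPa.
Normally consolidated clay, so the full stress increment lies on the virgin compression line:
S_c = C_c·H/(1+e₀)·log₁₀(σ'_f/σ'_0) = 0.31×5.6/(1+1.26)×log₁₀(191.8/92.8)
    = 0.76814 × 0.3153 = 0.2422 m

S_c ≈ 242 mm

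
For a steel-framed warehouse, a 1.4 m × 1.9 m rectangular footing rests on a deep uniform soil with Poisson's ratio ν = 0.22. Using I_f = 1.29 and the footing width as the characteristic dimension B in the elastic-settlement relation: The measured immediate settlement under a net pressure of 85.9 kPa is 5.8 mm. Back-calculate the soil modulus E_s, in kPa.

E_s ≈ 25500 kPa

S_e = q·B·(1−ν²)/E_s · I_f  ⇒  E_s = q·B·(1−ν²)·I_f / S_e.
E_s = 85.9 × 1.4 × 0.9516 × 1.29 / 0.0058 = 25450 kPa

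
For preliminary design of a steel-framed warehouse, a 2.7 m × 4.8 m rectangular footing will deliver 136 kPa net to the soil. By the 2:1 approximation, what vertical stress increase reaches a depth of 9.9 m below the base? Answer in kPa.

By the 2:1 method the load spreads at 1 horizontal : 2 vertical, so at depth z the loaded area has grown by z in each plan dimension:
Δσ = qBL/((B+z)(L+z)) = 136×2.7×4.8/((2.7+9.9)(4.8+9.9)) = 9.516 kPa

Δσ_z ≈ 9.52 kPa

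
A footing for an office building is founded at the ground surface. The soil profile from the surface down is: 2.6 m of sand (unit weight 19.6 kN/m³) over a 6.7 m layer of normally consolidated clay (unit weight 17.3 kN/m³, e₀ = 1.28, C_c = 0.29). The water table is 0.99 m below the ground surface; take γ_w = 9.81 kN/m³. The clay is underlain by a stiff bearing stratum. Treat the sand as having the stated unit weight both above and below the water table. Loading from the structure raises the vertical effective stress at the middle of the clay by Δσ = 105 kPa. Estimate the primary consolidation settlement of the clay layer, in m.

S_c ≈ 0.373 m

Mid-depth of clay below the ground surface: z = 2.6 + 6.7/2 = 5.95 m.
Total vertical stress at mid-clay: σ_v = 19.6×2.6 + 17.3×3.35 = 108.92 kPa.
Pore pressure: u = 9.81×(5.95 − 0.99) = 48.658 kPa.
Initial effective stress: σ'_0 = σ_v − u = 108.92 − 48.658 = 60.262 kPa.
Final effective stress: σ'_f = σ'_0 + Δσ = 60.262 + 105 = 165.26 kPa.
Normally consolidated clay, so the full stress increment lies on the virgin compression line:
S_c = C_c·H/(1+e₀)·log₁₀(σ'_f/σ'_0) = 0.29×6.7/(1+1.28)×log₁₀(165.26/60.262)
    = 0.85219 × 0.43812 = 0.3734 m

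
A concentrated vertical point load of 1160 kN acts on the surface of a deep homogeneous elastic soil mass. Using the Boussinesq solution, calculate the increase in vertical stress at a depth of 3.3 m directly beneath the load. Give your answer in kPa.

Δσ_z ≈ 50.9 kPa

Boussinesq vertical stress below a point load on an elastic half-space:
Δσ_z = 3P/(2πz²) · [1 + (r/z)²]^(−5/2)
r/z = 0/3.3 = 0; [1+(r/z)²]^(−5/2) = 1.
Δσ_z = 3×1160/(2π×3.3²) × 1 = 50.859 × 1 = 50.86 kPa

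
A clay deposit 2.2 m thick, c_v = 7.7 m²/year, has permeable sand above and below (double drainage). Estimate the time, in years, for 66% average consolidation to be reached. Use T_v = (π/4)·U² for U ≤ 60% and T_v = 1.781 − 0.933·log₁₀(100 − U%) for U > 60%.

t ≈ 0.0553 years

Drainage path length: H_d = H/2 = 1.1 m (double drainage).
U > 60%: T_v = 1.781 − 0.933·log₁₀(100 − 66) = 0.35213.
t = T_v·H_d²/c_v = 0.35213×1.1²/7.7 = 0.05533 years.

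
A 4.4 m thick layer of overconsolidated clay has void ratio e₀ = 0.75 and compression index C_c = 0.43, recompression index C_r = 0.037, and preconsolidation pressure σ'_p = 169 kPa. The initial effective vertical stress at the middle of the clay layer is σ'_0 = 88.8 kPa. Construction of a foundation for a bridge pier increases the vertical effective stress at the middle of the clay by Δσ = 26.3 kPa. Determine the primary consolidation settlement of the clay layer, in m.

S_c ≈ 0.0105 m

Final effective stress: σ'_f = 88.8 + 26.3 = 115.1 kPa.
σ'_f = 115.1 ≤ σ'_p = 169 kPa, so the clay remains overconsolidated and only the recompression index applies:
S_c = C_r·H/(1+e₀)·log₁₀(σ'_f/σ'_0) = 0.037×4.4/1.75×log₁₀(115.1/88.8)
    = 0.093029 × 0.11266 = 0.01048 m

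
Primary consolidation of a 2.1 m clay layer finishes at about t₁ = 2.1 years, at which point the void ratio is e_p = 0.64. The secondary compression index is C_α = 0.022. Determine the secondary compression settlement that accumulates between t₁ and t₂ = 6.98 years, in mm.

Secondary compression: S_s = C_α·H/(1+e_p)·log₁₀(t₂/t₁)
S_s = 0.022×2.1/(1+0.64)×log₁₀(6.98/2.1)
    = 0.02817 × 0.5216 = 0.01469 m

S_s ≈ 14.7 mm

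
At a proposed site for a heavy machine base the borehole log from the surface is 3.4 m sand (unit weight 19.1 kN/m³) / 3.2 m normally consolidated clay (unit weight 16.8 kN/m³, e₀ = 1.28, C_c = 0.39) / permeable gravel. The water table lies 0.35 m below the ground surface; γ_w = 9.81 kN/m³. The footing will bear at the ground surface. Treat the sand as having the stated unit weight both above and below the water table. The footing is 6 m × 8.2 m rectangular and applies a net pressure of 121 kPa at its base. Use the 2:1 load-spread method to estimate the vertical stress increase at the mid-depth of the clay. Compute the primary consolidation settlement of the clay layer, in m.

S_c ≈ 0.151 m

Mid-depth of clay below the ground surface: z = 3.4 + 3.2/2 = 5 m.
Total vertical stress at mid-clay: σ_v = 19.1×3.4 + 16.8×1.6 = 91.82 kPa.
Pore pressure: u = 9.81×(5 − 0.35) = 45.617 kPa.
Initial effective stress: σ'_0 = σ_v − u = 91.82 − 45.617 = 46.203 kPa.
Stress increase at mid-clay by the 2:1 spreading method:
Δσ = qBL/((B+z)(L+z)) = 121×6×8.2/((6+5)(8.2+5)) = 41 kPa
Final effective stress: σ'_f = σ'_0 + Δσ = 46.203 + 41 = 87.203 kPa.
Normally consolidated clay, so the full stress increment lies on the virgin compression line:
S_c = C_c·H/(1+e₀)·log₁₀(σ'_f/σ'_0) = 0.39×3.2/(1+1.28)×log₁₀(87.203/46.203)
    = 0.54737 × 0.27586 = 0.151 m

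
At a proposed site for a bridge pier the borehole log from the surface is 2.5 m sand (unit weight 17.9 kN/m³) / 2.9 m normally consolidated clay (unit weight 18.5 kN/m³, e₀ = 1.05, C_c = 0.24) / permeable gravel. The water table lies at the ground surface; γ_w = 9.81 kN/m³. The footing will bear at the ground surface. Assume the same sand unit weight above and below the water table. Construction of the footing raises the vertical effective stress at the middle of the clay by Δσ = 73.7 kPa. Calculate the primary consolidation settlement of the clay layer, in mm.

S_c ≈ 174 mm

Mid-depth of clay below the ground surface: z = 2.5 + 2.9/2 = 3.95 m.
Total vertical stress at mid-clay: σ_v = 17.9×2.5 + 18.5×1.45 = 71.575 kPa.
Pore pressure: u = 9.81×(3.95 − 0) = 38.75 kPa.
Initial effective stress: σ'_0 = σ_v − u = 71.575 − 38.75 = 32.825 kPa.
Final effective stress: σ'_f = σ'_0 + Δσ = 32.825 + 73.7 = 106.53 kPa.
Normally consolidated clay, so the full stress increment lies on the virgin compression line:
S_c = C_c·H/(1+e₀)·log₁₀(σ'_f/σ'_0) = 0.24×2.9/(1+1.05)×log₁₀(106.53/32.825)
    = 0.33951 × 0.51127 = 0.1736 m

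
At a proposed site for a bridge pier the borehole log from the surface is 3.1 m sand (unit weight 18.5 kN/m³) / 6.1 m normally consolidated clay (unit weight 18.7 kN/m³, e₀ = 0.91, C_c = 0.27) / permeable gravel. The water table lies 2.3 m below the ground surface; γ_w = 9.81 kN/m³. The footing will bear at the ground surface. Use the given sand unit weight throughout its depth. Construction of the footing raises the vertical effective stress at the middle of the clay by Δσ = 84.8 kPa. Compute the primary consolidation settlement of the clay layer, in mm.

Mid-depth of clay below the ground surface: z = 3.1 + 6.1/2 = 6.15 m.
Total vertical stress at mid-clay: σ_v = 18.5×3.1 + 18.7×3.05 = 114.38 kPa.
Pore pressure: u = 9.81×(6.15 − 2.3) = 37.769 kPa.
Initial effective stress: σ'_0 = σ_v − u = 114.38 − 37.769 = 76.611 kPa.
Final effective stress: σ'_f = σ'_0 + Δσ = 76.611 + 84.8 = 161.41 kPa.
Normally consolidated clay, so the full stress increment lies on the virgin compression line:
S_c = C_c·H/(1+e₀)·log₁₀(σ'_f/σ'_0) = 0.27×6.1/(1+0.91)×log₁₀(161.41/76.611)
    = 0.8623 × 0.32364 = 0.2791 m

S_c ≈ 279 mm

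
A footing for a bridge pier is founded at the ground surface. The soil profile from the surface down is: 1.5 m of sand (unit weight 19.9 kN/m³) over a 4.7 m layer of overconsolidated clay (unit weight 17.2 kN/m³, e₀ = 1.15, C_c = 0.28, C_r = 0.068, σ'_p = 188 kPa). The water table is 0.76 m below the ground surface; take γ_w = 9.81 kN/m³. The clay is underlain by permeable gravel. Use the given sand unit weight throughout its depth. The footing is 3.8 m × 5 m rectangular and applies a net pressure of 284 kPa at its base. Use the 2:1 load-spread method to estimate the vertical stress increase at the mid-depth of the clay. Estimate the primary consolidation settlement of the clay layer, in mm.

S_c ≈ 70.8 mm

Mid-depth of clay below the ground surface: z = 1.5 + 4.7/2 = 3.85 m.
Total vertical stress at mid-clay: σ_v = 19.9×1.5 + 17.2×2.35 = 70.27 kPa.
Pore pressure: u = 9.81×(3.85 − 0.76) = 30.313 kPa.
Initial effective stress: σ'_0 = σ_v − u = 70.27 − 30.313 = 39.957 kPa.
Stress increase at mid-clay by the 2:1 spreading method:
Δσ = qBL/((B+z)(L+z)) = 284×3.8×5/((3.8+3.85)(5+3.85)) = 79.702 kPa
Final effective stress: σ'_f = 39.957 + 79.702 = 119.66 kPa.
σ'_f = 119.66 ≤ σ'_p = 188 kPa, so the clay remains overconsolidated and only the recompression index applies:
S_c = C_r·H/(1+e₀)·log₁₀(σ'_f/σ'_0) = 0.068×4.7/2.15×log₁₀(119.66/39.957)
    = 0.14865 × 0.47636 = 0.07081 m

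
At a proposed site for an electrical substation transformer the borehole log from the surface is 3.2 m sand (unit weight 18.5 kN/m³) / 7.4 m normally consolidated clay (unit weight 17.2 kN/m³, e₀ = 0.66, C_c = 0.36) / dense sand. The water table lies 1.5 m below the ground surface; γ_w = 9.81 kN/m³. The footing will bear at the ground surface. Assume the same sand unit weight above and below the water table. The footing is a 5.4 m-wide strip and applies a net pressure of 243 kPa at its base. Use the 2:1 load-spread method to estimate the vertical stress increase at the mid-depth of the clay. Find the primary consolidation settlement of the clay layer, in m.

Mid-depth of clay below the ground surface: z = 3.2 + 7.4/2 = 6.9 m.
Total vertical stress at mid-clay: σ_v = 18.5×3.2 + 17.2×3.7 = 122.84 kPa.
Pore pressure: u = 9.81×(6.9 − 1.5) = 52.974 kPa.
Initial effective stress: σ'_0 = σ_v − u = 122.84 − 52.974 = 69.866 kPa.
Stress increase at mid-clay by the 2:1 spreading method:
Δσ = qB/(B+z) = 243×5.4/(5.4+6.9) = 106.68 kPa
Final effective stress: σ'_f = σ'_0 + Δσ = 69.866 + 106.68 = 176.55 kPa.
Normally consolidated clay, so the full stress increment lies on the virgin compression line:
S_c = C_c·H/(1+e₀)·log₁₀(σ'_f/σ'_0) = 0.36×7.4/(1+0.66)×log₁₀(176.55/69.866)
    = 1.6048 × 0.4026 = 0.6461 m

S_c ≈ 0.646 m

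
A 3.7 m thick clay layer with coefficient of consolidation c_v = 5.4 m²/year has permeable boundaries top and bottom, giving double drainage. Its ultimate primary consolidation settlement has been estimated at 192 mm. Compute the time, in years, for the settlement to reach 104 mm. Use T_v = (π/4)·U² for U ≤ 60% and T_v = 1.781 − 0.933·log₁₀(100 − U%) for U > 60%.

Drainage path length: H_d = H/2 = 1.85 m (double drainage).
U = S(t)/S_ult = 104/192 = 0.5417.
U ≤ 60%: T_v = (π/4)·U² = (π/4)×0.54167² = 0.23044.
t = T_v·H_d²/c_v = 0.23044×1.85²/5.4 = 0.1461 years.

t ≈ 0.146 years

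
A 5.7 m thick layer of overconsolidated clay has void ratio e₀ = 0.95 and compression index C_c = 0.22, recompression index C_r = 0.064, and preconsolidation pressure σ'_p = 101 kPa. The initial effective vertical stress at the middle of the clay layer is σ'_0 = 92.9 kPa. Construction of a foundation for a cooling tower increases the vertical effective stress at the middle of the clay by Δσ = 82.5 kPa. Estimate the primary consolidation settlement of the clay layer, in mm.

S_c ≈ 161 mm

Final effective stress: σ'_f = 92.9 + 82.5 = 175.4 kPa.
σ'_f = 175.4 > σ'_p = 101 kPa, so the stress path crosses the preconsolidation pressure — recompression up to σ'_p, then virgin compression beyond:
S_c = H/(1+e₀)·[C_r·log₁₀(σ'_p/σ'_0) + C_c·log₁₀(σ'_f/σ'_p)]
    = 5.7/1.95 × [0.064×log₁₀(101/92.9) + 0.22×log₁₀(175.4/101)]
    = 2.9231 × [0.0023236 + 0.052736] = 0.1609 m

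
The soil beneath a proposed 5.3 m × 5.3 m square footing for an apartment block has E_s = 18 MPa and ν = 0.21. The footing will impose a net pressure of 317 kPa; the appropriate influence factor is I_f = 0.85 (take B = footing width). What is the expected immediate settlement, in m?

S_e ≈ 0.0758 m

Immediate (elastic) settlement: S_e = q·B·(1−ν²)/E_s · I_f.
E_s = 18 MPa = 18000 kPa.
S_e = 317 × 5.3 × (1 − 0.21²) / 18000 × 0.85
    = 317 × 5.3 × 0.9559 / 18000 × 0.85
    = 0.07584 m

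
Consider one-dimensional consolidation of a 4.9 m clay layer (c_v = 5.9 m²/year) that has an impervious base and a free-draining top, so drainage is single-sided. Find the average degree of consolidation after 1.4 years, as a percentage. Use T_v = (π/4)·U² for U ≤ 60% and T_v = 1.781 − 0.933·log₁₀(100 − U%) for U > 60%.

U ≈ 65.3 %

Drainage path length: H_d = H = 4.9 m (single drainage).
T_v = c_v·t/H_d² = 5.9×1.4/4.9² = 0.34402.
T_v = 0.34402 corresponds to the U > 60% branch:
U = 1 − 10^((1.781 − T_v)/0.933)/100 = 0.6531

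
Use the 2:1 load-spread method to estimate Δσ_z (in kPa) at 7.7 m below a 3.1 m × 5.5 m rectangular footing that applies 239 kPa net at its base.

By the 2:1 method the load spreads at 1 horizontal : 2 vertical, so at depth z the loaded area has grown by z in each plan dimension:
Δσ = qBL/((B+z)(L+z)) = 239×3.1×5.5/((3.1+7.7)(5.5+7.7)) = 28.584 kPa

Δσ_z ≈ 28.6 kPa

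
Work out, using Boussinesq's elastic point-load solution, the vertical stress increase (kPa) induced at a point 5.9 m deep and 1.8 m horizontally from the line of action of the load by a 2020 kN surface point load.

Boussinesq vertical stress below a point load on an elastic half-space:
Δσ_z = 3P/(2πz²) · [1 + (r/z)²]^(−5/2)
r/z = 1.8/5.9 = 0.30508; [1+(r/z)²]^(−5/2) = 0.80052.
Δσ_z = 3×2020/(2π×5.9²) × 0.80052 = 27.707 × 0.80052 = 22.18 kPa

Δσ_z ≈ 22.2 kPa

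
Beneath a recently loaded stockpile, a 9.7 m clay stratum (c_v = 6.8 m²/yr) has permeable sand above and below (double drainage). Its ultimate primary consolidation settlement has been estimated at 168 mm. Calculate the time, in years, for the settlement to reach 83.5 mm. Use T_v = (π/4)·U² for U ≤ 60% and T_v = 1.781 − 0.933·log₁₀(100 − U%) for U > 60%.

Drainage path length: H_d = H/2 = 4.85 m (double drainage).
U = S(t)/S_ult = 83.5/168 = 0.497.
U ≤ 60%: T_v = (π/4)·U² = (π/4)×0.49702² = 0.19402.
t = T_v·H_d²/c_v = 0.19402×4.85²/6.8 = 0.6712 years.

t ≈ 0.671 years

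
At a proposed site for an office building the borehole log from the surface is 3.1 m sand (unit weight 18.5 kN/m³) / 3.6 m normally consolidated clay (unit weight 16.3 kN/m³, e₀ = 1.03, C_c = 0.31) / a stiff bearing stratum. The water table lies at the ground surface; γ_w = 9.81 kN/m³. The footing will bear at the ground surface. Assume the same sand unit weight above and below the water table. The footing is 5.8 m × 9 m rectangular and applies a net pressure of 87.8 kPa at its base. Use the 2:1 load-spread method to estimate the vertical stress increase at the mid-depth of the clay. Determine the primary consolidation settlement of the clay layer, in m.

S_c ≈ 0.14 m

Mid-depth of clay below the ground surface: z = 3.1 + 3.6/2 = 4.9 m.
Total vertical stress at mid-clay: σ_v = 18.5×3.1 + 16.3×1.8 = 86.69 kPa.
Pore pressure: u = 9.81×(4.9 − 0) = 48.069 kPa.
Initial effective stress: σ'_0 = σ_v − u = 86.69 − 48.069 = 38.621 kPa.
Stress increase at mid-clay by the 2:1 spreading method:
Δσ = qBL/((B+z)(L+z)) = 87.8×5.8×9/((5.8+4.9)(9+4.9)) = 30.815 kPa
Final effective stress: σ'_f = σ'_0 + Δσ = 38.621 + 30.815 = 69.436 kPa.
Normally consolidated clay, so the full stress increment lies on the virgin compression line:
S_c = C_c·H/(1+e₀)·log₁₀(σ'_f/σ'_0) = 0.31×3.6/(1+1.03)×log₁₀(69.436/38.621)
    = 0.54975 × 0.25476 = 0.1401 m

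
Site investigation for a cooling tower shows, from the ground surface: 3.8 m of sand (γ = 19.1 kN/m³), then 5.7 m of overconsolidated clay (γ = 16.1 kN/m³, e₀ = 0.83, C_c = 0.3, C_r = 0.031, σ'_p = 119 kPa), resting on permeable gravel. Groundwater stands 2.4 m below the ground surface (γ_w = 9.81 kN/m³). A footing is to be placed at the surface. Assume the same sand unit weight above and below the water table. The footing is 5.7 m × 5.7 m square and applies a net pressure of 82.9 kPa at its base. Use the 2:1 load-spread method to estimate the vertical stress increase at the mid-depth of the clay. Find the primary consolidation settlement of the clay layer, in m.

S_c ≈ 0.00868 m

Mid-depth of clay below the ground surface: z = 3.8 + 5.7/2 = 6.65 m.
Total vertical stress at mid-clay: σ_v = 19.1×3.8 + 16.1×2.85 = 118.47 kPa.
Pore pressure: u = 9.81×(6.65 − 2.4) = 41.693 kPa.
Initial effective stress: σ'_0 = σ_v − u = 118.47 − 41.693 = 76.777 kPa.
Stress increase at mid-clay by the 2:1 spreading method:
Δσ = qBL/((B+z)(L+z)) = 82.9×5.7×5.7/((5.7+6.65)(5.7+6.65)) = 17.659 kPa
Final effective stress: σ'_f = 76.777 + 17.659 = 94.436 kPa.
σ'_f = 94.436 ≤ σ'_p = 119 kPa, so the clay remains overconsolidated and only the recompression index applies:
S_c = C_r·H/(1+e₀)·log₁₀(σ'_f/σ'_0) = 0.031×5.7/1.83×log₁₀(94.436/76.777)
    = 0.096559 × 0.089906 = 0.008681 m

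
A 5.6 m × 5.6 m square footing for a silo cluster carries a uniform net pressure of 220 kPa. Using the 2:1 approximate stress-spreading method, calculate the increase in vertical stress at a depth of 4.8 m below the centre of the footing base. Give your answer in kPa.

By the 2:1 method the load spreads at 1 horizontal : 2 vertical, so at depth z the loaded area has grown by z in each plan dimension:
Δσ = qBL/((B+z)(L+z)) = 220×5.6×5.6/((5.6+4.8)(5.6+4.8)) = 63.787 kPa

Δσ_z ≈ 63.8 kPa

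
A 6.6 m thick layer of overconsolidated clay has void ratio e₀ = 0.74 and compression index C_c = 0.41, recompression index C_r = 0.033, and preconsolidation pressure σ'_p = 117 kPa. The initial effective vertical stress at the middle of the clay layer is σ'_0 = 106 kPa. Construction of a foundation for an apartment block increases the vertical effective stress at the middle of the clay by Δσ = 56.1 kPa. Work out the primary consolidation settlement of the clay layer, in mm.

S_c ≈ 226 mm

Final effective stress: σ'_f = 106 + 56.1 = 162.1 kPa.
σ'_f = 162.1 > σ'_p = 117 kPa, so the stress path crosses the preconsolidation pressure — recompression up to σ'_p, then virgin compression beyond:
S_c = H/(1+e₀)·[C_r·log₁₀(σ'_p/σ'_0) + C_c·log₁₀(σ'_f/σ'_p)]
    = 6.6/1.74 × [0.033×log₁₀(117/106) + 0.41×log₁₀(162.1/117)]
    = 3.7931 × [0.001415 + 0.058055] = 0.2256 m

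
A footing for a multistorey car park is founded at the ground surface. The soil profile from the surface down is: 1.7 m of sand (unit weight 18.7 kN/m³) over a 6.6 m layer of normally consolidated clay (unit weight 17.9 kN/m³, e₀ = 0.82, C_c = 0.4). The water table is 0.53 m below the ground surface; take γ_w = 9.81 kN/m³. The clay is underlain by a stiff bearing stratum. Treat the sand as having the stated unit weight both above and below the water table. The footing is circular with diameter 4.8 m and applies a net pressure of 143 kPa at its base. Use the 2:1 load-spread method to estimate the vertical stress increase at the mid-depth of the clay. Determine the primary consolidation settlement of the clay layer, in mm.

Mid-depth of clay below the ground surface: z = 1.7 + 6.6/2 = 5 m.
Total vertical stress at mid-clay: σ_v = 18.7×1.7 + 17.9×3.3 = 90.86 kPa.
Pore pressure: u = 9.81×(5 − 0.53) = 43.851 kPa.
Initial effective stress: σ'_0 = σ_v − u = 90.86 − 43.851 = 47.009 kPa.
Stress increase at mid-clay by the 2:1 spreading method:
Δσ ≈ qD²/(D+z)² = 143×4.8²/(4.8+5)² = 34.306 kPa
Final effective stress: σ'_f = σ'_0 + Δσ = 47.009 + 34.306 = 81.315 kPa.
Normally consolidated clay, so the full stress increment lies on the virgin compression line:
S_c = C_c·H/(1+e₀)·log₁₀(σ'_f/σ'_0) = 0.4×6.6/(1+0.82)×log₁₀(81.315/47.009)
    = 1.4505 × 0.23799 = 0.3452 m

S_c ≈ 345 mm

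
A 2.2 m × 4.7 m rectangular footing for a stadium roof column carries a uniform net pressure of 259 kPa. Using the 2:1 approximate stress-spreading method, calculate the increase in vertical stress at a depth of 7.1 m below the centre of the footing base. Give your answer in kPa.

By the 2:1 method the load spreads at 1 horizontal : 2 vertical, so at depth z the loaded area has grown by z in each plan dimension:
Δσ = qBL/((B+z)(L+z)) = 259×2.2×4.7/((2.2+7.1)(4.7+7.1)) = 24.404 kPa

Δσ_z ≈ 24.4 kPa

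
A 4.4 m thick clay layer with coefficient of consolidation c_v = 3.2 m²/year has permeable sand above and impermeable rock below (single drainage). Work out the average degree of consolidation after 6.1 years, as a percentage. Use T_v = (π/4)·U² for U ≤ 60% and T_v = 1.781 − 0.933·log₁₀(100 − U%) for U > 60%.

Drainage path length: H_d = H = 4.4 m (single drainage).
T_v = c_v·t/H_d² = 3.2×6.1/4.4² = 1.0083.
T_v = 1.0083 corresponds to the U > 60% branch:
U = 1 − 10^((1.781 − T_v)/0.933)/100 = 0.9327

U ≈ 93.3 %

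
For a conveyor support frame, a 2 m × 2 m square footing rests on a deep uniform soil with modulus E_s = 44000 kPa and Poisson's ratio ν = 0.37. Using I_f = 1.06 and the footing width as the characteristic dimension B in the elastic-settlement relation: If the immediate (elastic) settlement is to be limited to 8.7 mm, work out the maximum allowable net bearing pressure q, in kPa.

q ≈ 209 kPa

S_e = q·B·(1−ν²)/E_s · I_f  ⇒  q = S_e·E_s / (B·(1−ν²)·I_f).
q = 0.0087 × 44000 / (2 × 0.8631 × 1.06) = 209.2 kPa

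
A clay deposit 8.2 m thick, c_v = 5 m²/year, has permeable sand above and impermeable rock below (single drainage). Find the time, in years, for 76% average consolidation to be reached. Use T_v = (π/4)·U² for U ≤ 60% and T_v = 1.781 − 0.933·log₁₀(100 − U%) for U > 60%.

Drainage path length: H_d = H = 8.2 m (single drainage).
U > 60%: T_v = 1.781 − 0.933·log₁₀(100 − 76) = 0.49326.
t = T_v·H_d²/c_v = 0.49326×8.2²/5 = 6.633 years.

t ≈ 6.63 years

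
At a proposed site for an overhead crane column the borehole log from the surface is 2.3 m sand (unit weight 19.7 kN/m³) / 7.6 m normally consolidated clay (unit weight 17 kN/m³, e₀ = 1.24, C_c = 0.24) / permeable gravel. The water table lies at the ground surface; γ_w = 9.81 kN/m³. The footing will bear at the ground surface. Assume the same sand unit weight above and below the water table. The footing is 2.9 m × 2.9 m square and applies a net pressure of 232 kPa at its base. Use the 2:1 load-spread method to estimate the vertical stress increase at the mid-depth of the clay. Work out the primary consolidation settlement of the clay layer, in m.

Mid-depth of clay below the ground surface: z = 2.3 + 7.6/2 = 6.1 m.
Total vertical stress at mid-clay: σ_v = 19.7×2.3 + 17×3.8 = 109.91 kPa.
Pore pressure: u = 9.81×(6.1 − 0) = 59.841 kPa.
Initial effective stress: σ'_0 = σ_v − u = 109.91 − 59.841 = 50.069 kPa.
Stress increase at mid-clay by the 2:1 spreading method:
Δσ = qBL/((B+z)(L+z)) = 232×2.9×2.9/((2.9+6.1)(2.9+6.1)) = 24.088 kPa
Final effective stress: σ'_f = σ'_0 + Δσ = 50.069 + 24.088 = 74.157 kPa.
Normally consolidated clay, so the full stress increment lies on the virgin compression line:
S_c = C_c·H/(1+e₀)·log₁₀(σ'_f/σ'_0) = 0.24×7.6/(1+1.24)×log₁₀(74.157/50.069)
    = 0.81429 × 0.17058 = 0.1389 m

S_c ≈ 0.139 m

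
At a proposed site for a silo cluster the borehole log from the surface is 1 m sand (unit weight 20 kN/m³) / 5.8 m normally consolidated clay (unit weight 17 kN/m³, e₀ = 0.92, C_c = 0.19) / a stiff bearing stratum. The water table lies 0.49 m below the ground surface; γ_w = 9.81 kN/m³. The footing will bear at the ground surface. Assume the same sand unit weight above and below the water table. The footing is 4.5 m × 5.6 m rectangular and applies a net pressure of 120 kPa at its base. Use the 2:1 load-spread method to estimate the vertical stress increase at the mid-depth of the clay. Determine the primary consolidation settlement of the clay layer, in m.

Mid-depth of clay below the ground surface: z = 1 + 5.8/2 = 3.9 m.
Total vertical stress at mid-clay: σ_v = 20×1 + 17×2.9 = 69.3 kPa.
Pore pressure: u = 9.81×(3.9 − 0.49) = 33.452 kPa.
Initial effective stress: σ'_0 = σ_v − u = 69.3 − 33.452 = 35.848 kPa.
Stress increase at mid-clay by the 2:1 spreading method:
Δσ = qBL/((B+z)(L+z)) = 120×4.5×5.6/((4.5+3.9)(5.6+3.9)) = 37.895 kPa
Final effective stress: σ'_f = σ'_0 + Δσ = 35.848 + 37.895 = 73.743 kPa.
Normally consolidated clay, so the full stress increment lies on the virgin compression line:
S_c = C_c·H/(1+e₀)·log₁₀(σ'_f/σ'_0) = 0.19×5.8/(1+0.92)×log₁₀(73.743/35.848)
    = 0.57396 × 0.31326 = 0.1798 m

S_c ≈ 0.18 m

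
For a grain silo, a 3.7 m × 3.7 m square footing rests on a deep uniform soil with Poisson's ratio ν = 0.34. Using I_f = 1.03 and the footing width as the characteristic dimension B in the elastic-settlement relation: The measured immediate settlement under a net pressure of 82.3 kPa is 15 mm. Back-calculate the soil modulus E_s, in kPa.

S_e = q·B·(1−ν²)/E_s · I_f  ⇒  E_s = q·B·(1−ν²)·I_f / S_e.
E_s = 82.3 × 3.7 × 0.8844 × 1.03 / 0.015 = 18490 kPa

E_s ≈ 18500 kPa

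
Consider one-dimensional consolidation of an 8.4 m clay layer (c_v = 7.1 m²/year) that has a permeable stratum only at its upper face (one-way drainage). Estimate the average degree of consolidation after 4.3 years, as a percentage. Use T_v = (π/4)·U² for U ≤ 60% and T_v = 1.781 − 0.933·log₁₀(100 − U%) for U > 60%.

U ≈ 72.1 %

Drainage path length: H_d = H = 8.4 m (single drainage).
T_v = c_v·t/H_d² = 7.1×4.3/8.4² = 0.43268.
T_v = 0.43268 corresponds to the U > 60% branch:
U = 1 − 10^((1.781 − T_v)/0.933)/100 = 0.7213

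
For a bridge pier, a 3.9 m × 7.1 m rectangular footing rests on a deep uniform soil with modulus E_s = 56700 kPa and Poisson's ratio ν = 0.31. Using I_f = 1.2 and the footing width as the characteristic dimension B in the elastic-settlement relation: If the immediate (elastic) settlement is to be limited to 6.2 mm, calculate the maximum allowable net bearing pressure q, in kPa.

q ≈ 83.1 kPa

S_e = q·B·(1−ν²)/E_s · I_f  ⇒  q = S_e·E_s / (B·(1−ν²)·I_f).
q = 0.0062 × 56700 / (3.9 × 0.9039 × 1.2) = 83.1 kPa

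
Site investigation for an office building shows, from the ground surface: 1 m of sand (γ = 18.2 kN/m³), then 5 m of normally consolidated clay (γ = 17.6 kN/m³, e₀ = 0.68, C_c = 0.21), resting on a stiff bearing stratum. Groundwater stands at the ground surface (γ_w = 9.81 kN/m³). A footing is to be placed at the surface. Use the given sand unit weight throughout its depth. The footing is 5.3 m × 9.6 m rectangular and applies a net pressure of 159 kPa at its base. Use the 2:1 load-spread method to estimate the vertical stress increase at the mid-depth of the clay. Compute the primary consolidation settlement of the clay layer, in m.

Mid-depth of clay below the ground surface: z = 1 + 5/2 = 3.5 m.
Total vertical stress at mid-clay: σ_v = 18.2×1 + 17.6×2.5 = 62.2 kPa.
Pore pressure: u = 9.81×(3.5 − 0) = 34.335 kPa.
Initial effective stress: σ'_0 = σ_v − u = 62.2 − 34.335 = 27.865 kPa.
Stress increase at mid-clay by the 2:1 spreading method:
Δσ = qBL/((B+z)(L+z)) = 159×5.3×9.6/((5.3+3.5)(9.6+3.5)) = 70.176 kPa
Final effective stress: σ'_f = σ'_0 + Δσ = 27.865 + 70.176 = 98.041 kPa.
Normally consolidated clay, so the full stress increment lies on the virgin compression line:
S_c = C_c·H/(1+e₀)·log₁₀(σ'_f/σ'_0) = 0.21×5/(1+0.68)×log₁₀(98.041/27.865)
    = 0.625 × 0.54635 = 0.3415 m

S_c ≈ 0.341 m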